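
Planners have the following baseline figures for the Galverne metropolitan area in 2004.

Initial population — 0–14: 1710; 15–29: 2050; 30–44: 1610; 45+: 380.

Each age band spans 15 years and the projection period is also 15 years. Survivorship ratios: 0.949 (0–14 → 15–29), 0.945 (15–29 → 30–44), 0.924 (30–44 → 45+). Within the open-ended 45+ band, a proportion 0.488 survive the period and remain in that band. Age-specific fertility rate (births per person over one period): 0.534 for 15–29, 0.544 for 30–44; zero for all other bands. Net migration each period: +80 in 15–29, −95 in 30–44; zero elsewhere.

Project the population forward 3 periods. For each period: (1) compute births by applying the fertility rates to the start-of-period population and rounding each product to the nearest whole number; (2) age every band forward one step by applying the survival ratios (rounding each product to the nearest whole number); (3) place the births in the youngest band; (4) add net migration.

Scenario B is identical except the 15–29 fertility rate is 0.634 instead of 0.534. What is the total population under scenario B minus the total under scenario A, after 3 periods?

665

(Bands numbered youngest = 1 to oldest = 4.)
Period 1:
Births: 2050 × 0.534 = 1095  |  1610 × 0.544 = 876 ⇒ total 1971
Band 2: 1710 × 0.949 = 1623
Band 3: 2050 × 0.945 = 1937
Band 4: 1610 × 0.924 + 380 × 0.488 = 1488 + 185 = 1673
Net migration: Band 2 + 80 → 1703; Band 3 − 95 → 1842
→ [1971, 1703, 1842, 1673]
Period 2:
Births: 1703 × 0.534 = 909  |  1842 × 0.544 = 1002 ⇒ total 1911
Band 2: 1971 × 0.949 = 1870
Band 3: 1703 × 0.945 = 1609
Band 4: 1842 × 0.924 + 1673 × 0.488 = 1702 + 816 = 2518
Net migration: Band 2 + 80 → 1950; Band 3 − 95 → 1514
→ [1911, 1950, 1514, 2518]
Period 3:
Births: 1950 × 0.534 = 1041  |  1514 × 0.544 = 824 ⇒ total 1865
Band 2: 1911 × 0.949 = 1814
Band 3: 1950 × 0.945 = 1843
Band 4: 1514 × 0.924 + 2518 × 0.488 = 1399 + 1229 = 2628
Net migration: Band 2 + 80 → 1894; Band 3 − 95 → 1748
→ [1865, 1894, 1748, 2628]
Scenario A total after 3 periods: 8135
Scenario B projection —
Period 1:
Births: 2050 × 0.634 = 1300  |  1610 × 0.544 = 876 ⇒ total 2176
Band 2: 1710 × 0.949 = 1623
Band 3: 2050 × 0.945 = 1937
Band 4: 1610 × 0.924 + 380 × 0.488 = 1488 + 185 = 1673
Net migration: Band 2 + 80 → 1703; Band 3 − 95 → 1842
→ [2176, 1703, 1842, 1673]
Period 2:
Births: 1703 × 0.634 = 1080  |  1842 × 0.544 = 1002 ⇒ total 2082
Band 2: 2176 × 0.949 = 2065
Band 3: 1703 × 0.945 = 1609
Band 4: 1842 × 0.924 + 1673 × 0.488 = 1702 + 816 = 2518
Net migration: Band 2 + 80 → 2145; Band 3 − 95 → 1514
→ [2082, 2145, 1514, 2518]
Period 3:
Births: 2145 × 0.634 = 1360  |  1514 × 0.544 = 824 ⇒ total 2184
Band 2: 2082 × 0.949 = 1976
Band 3: 2145 × 0.945 = 2027
Band 4: 1514 × 0.924 + 2518 × 0.488 = 1399 + 1229 = 2628
Net migration: Band 2 + 80 → 2056; Band 3 − 95 → 1932
→ [2184, 2056, 1932, 2628]
Scenario B total after 3 periods: 8800
Difference B − A = 8800 − 8135 = 665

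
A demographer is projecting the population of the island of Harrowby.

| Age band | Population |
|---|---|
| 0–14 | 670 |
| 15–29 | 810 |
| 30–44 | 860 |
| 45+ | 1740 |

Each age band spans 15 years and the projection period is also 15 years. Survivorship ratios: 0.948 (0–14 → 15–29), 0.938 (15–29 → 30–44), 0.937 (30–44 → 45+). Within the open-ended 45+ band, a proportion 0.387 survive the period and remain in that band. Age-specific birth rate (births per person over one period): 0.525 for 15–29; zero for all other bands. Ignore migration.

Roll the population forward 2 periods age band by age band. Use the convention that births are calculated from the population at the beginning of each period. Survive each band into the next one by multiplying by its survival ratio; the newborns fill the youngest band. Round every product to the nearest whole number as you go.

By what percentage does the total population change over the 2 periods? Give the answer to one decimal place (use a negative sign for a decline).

-35.9

Period 1:
Births: 810 × 0.525 = 425
15–29: 670 × 0.948 = 635
30–44: 810 × 0.938 = 760
45+: 860 × 0.937 + 1740 × 0.387 = 806 + 673 = 1479
Giving 425 / 635 / 760 / 1479.
Period 2:
Births: 635 × 0.525 = 333
15–29: 425 × 0.948 = 403
30–44: 635 × 0.938 = 596
45+: 760 × 0.937 + 1479 × 0.387 = 712 + 572 = 1284
Giving 333 / 403 / 596 / 1284.
Total: 4080 → 2616; change = -1464; percentage change = -35.9%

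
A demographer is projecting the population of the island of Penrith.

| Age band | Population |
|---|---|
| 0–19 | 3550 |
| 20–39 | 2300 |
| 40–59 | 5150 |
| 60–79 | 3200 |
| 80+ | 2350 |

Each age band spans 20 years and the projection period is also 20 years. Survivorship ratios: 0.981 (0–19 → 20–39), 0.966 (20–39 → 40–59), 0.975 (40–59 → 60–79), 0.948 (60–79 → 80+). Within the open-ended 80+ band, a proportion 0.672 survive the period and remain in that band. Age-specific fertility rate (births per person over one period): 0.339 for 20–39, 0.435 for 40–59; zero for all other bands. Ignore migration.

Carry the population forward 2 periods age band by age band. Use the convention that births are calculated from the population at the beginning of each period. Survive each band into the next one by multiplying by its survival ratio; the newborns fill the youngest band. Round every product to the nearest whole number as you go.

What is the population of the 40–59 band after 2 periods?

After projecting period 1:
Births: 2300 × 0.339 = 780 ; 5150 × 0.435 = 2240 → 3020
20–39: 3550 × 0.981 = 3483
40–59: 2300 × 0.966 = 2222
60–79: 5150 × 0.975 = 5021
80+: 3200 × 0.948 + 2350 × 0.672 = 3034 + 1579 = 4613
Giving 3020 / 3483 / 2222 / 5021 / 4613.
After projecting period 2:
Births: 3483 × 0.339 = 1181 ; 2222 × 0.435 = 967 → 2148
20–39: 3020 × 0.981 = 2963
40–59: 3483 × 0.966 = 3365
60–79: 2222 × 0.975 = 2166
80+: 5021 × 0.948 + 4613 × 0.672 = 4760 + 3100 = 7860
Giving 2148 / 2963 / 3365 / 2166 / 7860.

3365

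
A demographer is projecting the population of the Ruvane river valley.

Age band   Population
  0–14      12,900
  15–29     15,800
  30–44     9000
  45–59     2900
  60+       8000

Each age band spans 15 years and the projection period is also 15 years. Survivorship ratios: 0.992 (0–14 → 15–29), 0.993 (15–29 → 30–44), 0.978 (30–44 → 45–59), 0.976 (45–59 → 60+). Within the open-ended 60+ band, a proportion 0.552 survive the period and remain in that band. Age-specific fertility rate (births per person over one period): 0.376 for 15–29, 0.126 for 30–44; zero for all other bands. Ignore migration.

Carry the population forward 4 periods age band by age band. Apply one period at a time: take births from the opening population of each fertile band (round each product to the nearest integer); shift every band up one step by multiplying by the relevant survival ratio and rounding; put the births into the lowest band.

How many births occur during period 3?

4240

Period 1:
Births: 15800 * 0.376 = 5941, 9000 * 0.126 = 1134 — total 7075
15–29: 12900 * 0.992 = 12797
30–44: 15800 * 0.993 = 15689
45–59: 9000 * 0.978 = 8802
60+: 2900 * 0.976 + 8000 * 0.552 = 2830 + 4416 = 7246
End of period: [7075, 12797, 15689, 8802, 7246]
Period 2:
Births: 12797 * 0.376 = 4812, 15689 * 0.126 = 1977 — total 6789
15–29: 7075 * 0.992 = 7018
30–44: 12797 * 0.993 = 12707
45–59: 15689 * 0.978 = 15344
60+: 8802 * 0.976 + 7246 * 0.552 = 8591 + 4000 = 12591
End of period: [6789, 7018, 12707, 15344, 12591]
Period 3:
Births: 7018 * 0.376 = 2639, 12707 * 0.126 = 1601 — total 4240
15–29: 6789 * 0.992 = 6735
30–44: 7018 * 0.993 = 6969
45–59: 12707 * 0.978 = 12427
60+: 15344 * 0.976 + 12591 * 0.552 = 14976 + 6950 = 21926
End of period: [4240, 6735, 6969, 12427, 21926]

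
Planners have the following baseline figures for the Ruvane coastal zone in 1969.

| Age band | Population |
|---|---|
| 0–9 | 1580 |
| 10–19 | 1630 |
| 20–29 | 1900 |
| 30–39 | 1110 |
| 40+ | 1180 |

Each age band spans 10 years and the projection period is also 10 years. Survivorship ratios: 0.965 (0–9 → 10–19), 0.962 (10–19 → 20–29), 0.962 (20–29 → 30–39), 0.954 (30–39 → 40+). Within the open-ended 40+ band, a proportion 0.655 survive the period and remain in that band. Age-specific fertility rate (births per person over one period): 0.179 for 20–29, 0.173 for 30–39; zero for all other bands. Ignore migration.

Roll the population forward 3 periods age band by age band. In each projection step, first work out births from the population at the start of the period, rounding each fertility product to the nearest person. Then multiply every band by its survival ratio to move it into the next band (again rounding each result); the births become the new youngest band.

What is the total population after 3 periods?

Period 1:
Births: 1900 × 0.179 = 340, 1110 × 0.173 = 192 — total 532
10–19: 1580 × 0.965 = 1525
20–29: 1630 × 0.962 = 1568
30–39: 1900 × 0.962 = 1828
40+: 1110 × 0.954 + 1180 × 0.655 = 1059 + 773 = 1832
→ [532, 1525, 1568, 1828, 1832]
Period 2:
Births: 1568 × 0.179 = 281, 1828 × 0.173 = 316 — total 597
10–19: 532 × 0.965 = 513
20–29: 1525 × 0.962 = 1467
30–39: 1568 × 0.962 = 1508
40+: 1828 × 0.954 + 1832 × 0.655 = 1744 + 1200 = 2944
→ [597, 513, 1467, 1508, 2944]
Period 3:
Births: 1467 × 0.179 = 263, 1508 × 0.173 = 261 — total 524
10–19: 597 × 0.965 = 576
20–29: 513 × 0.962 = 494
30–39: 1467 × 0.962 = 1411
40+: 1508 × 0.954 + 2944 × 0.655 = 1439 + 1928 = 3367
→ [524, 576, 494, 1411, 3367]
Total after period 3: 524 + 576 + 494 + 1411 + 3367 = 6372

6372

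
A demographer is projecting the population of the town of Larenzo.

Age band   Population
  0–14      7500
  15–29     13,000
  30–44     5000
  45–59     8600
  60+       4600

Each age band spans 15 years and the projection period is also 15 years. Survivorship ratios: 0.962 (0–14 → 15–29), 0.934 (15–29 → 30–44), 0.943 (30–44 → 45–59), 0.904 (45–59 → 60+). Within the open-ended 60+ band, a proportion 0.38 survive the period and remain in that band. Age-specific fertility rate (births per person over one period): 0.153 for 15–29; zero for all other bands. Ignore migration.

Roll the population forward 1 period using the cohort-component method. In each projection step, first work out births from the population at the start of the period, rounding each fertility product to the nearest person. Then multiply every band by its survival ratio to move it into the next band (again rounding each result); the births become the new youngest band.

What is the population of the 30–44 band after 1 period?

12142

Numbering the bands 1..5 from youngest to oldest:
— Period 1 —
Births: 13000 × 0.153 = 1989
Band 2: 7500 × 0.962 = 7215
Band 3: 13000 × 0.934 = 12142
Band 4: 5000 × 0.943 = 4715
Band 5: 8600 × 0.904 + 4600 × 0.38 = 7774 + 1748 = 9522
Population now: 0–14=1989, 15–29=7215, 30–44=12142, 45–59=4715, 60+=9522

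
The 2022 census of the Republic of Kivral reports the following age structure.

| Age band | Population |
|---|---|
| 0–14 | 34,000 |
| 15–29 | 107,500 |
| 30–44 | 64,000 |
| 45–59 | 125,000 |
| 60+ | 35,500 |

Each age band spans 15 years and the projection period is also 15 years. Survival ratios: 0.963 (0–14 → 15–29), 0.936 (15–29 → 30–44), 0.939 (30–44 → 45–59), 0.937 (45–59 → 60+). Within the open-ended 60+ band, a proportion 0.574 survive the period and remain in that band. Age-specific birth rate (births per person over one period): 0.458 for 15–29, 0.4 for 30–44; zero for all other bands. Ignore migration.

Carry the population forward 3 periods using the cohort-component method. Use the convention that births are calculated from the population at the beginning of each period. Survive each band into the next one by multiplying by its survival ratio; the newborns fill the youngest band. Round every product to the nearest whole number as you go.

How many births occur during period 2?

55244

— Period 1 —
Births: 107500 * 0.458 = 49235  |  64000 * 0.4 = 25600 ⇒ total 74835
15–29: 34000 * 0.963 = 32742
30–44: 107500 * 0.936 = 100620
45–59: 64000 * 0.939 = 60096
60+: 125000 * 0.937 + 35500 * 0.574 = 117125 + 20377 = 137502
→ [74835, 32742, 100620, 60096, 137502]
— Period 2 —
Births: 32742 * 0.458 = 14996  |  100620 * 0.4 = 40248 ⇒ total 55244
15–29: 74835 * 0.963 = 72066
30–44: 32742 * 0.936 = 30647
45–59: 100620 * 0.939 = 94482
60+: 60096 * 0.937 + 137502 * 0.574 = 56310 + 78926 = 135236
→ [55244, 72066, 30647, 94482, 135236]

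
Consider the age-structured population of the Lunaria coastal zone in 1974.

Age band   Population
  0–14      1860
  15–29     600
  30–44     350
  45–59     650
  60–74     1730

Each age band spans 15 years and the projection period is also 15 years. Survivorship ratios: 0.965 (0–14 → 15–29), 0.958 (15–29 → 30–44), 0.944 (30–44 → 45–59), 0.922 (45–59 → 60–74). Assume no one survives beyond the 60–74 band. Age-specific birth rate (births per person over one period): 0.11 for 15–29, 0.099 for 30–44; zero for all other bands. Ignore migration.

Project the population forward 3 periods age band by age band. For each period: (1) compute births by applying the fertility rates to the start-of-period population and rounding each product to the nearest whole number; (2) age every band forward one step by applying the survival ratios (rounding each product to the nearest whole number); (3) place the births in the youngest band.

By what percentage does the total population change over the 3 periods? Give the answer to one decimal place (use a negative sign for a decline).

Period 1:
Births: 600 × 0.11 = 66  |  350 × 0.099 = 35 → 101
15–29: 1860 × 0.965 = 1795
30–44: 600 × 0.958 = 575
45–59: 350 × 0.944 = 330
60–74: 650 × 0.922 = 599
→ [101, 1795, 575, 330, 599]
Period 2:
Births: 1795 × 0.11 = 197  |  575 × 0.099 = 57 → 254
15–29: 101 × 0.965 = 97
30–44: 1795 × 0.958 = 1720
45–59: 575 × 0.944 = 543
60–74: 330 × 0.922 = 304
→ [254, 97, 1720, 543, 304]
Period 3:
Births: 97 × 0.11 = 11  |  1720 × 0.099 = 170 → 181
15–29: 254 × 0.965 = 245
30–44: 97 × 0.958 = 93
45–59: 1720 × 0.944 = 1624
60–74: 543 × 0.922 = 501
→ [181, 245, 93, 1624, 501]
Total: 5190 → 2644; change = -2546; percentage change = -49.1%

-49.1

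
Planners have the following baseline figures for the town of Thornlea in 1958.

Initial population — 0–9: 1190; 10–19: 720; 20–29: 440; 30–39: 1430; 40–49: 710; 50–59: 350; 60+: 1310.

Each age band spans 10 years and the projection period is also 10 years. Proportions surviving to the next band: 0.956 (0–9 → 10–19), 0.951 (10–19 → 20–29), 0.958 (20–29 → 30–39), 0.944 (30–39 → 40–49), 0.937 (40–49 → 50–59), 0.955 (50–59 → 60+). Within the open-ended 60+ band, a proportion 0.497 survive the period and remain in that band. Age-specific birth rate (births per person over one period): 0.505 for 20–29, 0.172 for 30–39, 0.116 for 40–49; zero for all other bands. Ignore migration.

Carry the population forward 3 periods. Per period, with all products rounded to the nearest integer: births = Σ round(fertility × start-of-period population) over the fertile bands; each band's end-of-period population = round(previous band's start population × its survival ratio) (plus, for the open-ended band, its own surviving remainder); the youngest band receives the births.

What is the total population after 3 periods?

(Bands numbered youngest = 1 to oldest = 7.)
Period 1.
Births: 440 × 0.505 = 222, 1430 × 0.172 = 246, 710 × 0.116 = 82 → 550
Band 2: 1190 × 0.956 = 1138
Band 3: 720 × 0.951 = 685
Band 4: 440 × 0.958 = 422
Band 5: 1430 × 0.944 = 1350
Band 6: 710 × 0.937 = 665
Band 7: 350 × 0.955 + 1310 × 0.497 = 334 + 651 = 985
Giving 550 / 1138 / 685 / 422 / 1350 / 665 / 985.
Period 2.
Births: 685 × 0.505 = 346, 422 × 0.172 = 73, 1350 × 0.116 = 157 → 576
Band 2: 550 × 0.956 = 526
Band 3: 1138 × 0.951 = 1082
Band 4: 685 × 0.958 = 656
Band 5: 422 × 0.944 = 398
Band 6: 1350 × 0.937 = 1265
Band 7: 665 × 0.955 + 985 × 0.497 = 635 + 490 = 1125
Giving 576 / 526 / 1082 / 656 / 398 / 1265 / 1125.
Period 3.
Births: 1082 × 0.505 = 546, 656 × 0.172 = 113, 398 × 0.116 = 46 → 705
Band 2: 576 × 0.956 = 551
Band 3: 526 × 0.951 = 500
Band 4: 1082 × 0.958 = 1037
Band 5: 656 × 0.944 = 619
Band 6: 398 × 0.937 = 373
Band 7: 1265 × 0.955 + 1125 × 0.497 = 1208 + 559 = 1767
Giving 705 / 551 / 500 / 1037 / 619 / 373 / 1767.
Total after period 3: 705 + 551 + 500 + 1037 + 619 + 373 + 1767 = 5552

5552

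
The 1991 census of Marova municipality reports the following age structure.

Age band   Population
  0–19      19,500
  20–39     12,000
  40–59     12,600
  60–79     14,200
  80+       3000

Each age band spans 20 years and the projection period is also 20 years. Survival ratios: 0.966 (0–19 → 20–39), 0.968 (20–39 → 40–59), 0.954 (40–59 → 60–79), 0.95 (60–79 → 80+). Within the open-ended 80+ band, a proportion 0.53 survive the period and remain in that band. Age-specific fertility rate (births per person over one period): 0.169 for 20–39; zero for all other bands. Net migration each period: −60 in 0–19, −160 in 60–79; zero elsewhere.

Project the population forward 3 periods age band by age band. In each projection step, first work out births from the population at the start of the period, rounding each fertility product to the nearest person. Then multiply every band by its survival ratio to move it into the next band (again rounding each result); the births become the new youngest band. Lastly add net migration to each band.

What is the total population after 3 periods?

42936

[period 1]
Births: 12000 × 0.169 = 2028
20–39: 19500 × 0.966 = 18837
40–59: 12000 × 0.968 = 11616
60–79: 12600 × 0.954 = 12020
80+: 14200 × 0.95 + 3000 × 0.53 = 13490 + 1590 = 15080
Net migration: 0–19 − 60 → 1968; 60–79 − 160 → 11860
Giving 1968 / 18837 / 11616 / 11860 / 15080.
[period 2]
Births: 18837 × 0.169 = 3183
20–39: 1968 × 0.966 = 1901
40–59: 18837 × 0.968 = 18234
60–79: 11616 × 0.954 = 11082
80+: 11860 × 0.95 + 15080 × 0.53 = 11267 + 7992 = 19259
Net migration: 0–19 − 60 → 3123; 60–79 − 160 → 10922
Giving 3123 / 1901 / 18234 / 10922 / 19259.
[period 3]
Births: 1901 × 0.169 = 321
20–39: 3123 × 0.966 = 3017
40–59: 1901 × 0.968 = 1840
60–79: 18234 × 0.954 = 17395
80+: 10922 × 0.95 + 19259 × 0.53 = 10376 + 10207 = 20583
Net migration: 0–19 − 60 → 261; 60–79 − 160 → 17235
Giving 261 / 3017 / 1840 / 17235 / 20583.
Total after period 3: 261 + 3017 + 1840 + 17235 + 20583 = 42936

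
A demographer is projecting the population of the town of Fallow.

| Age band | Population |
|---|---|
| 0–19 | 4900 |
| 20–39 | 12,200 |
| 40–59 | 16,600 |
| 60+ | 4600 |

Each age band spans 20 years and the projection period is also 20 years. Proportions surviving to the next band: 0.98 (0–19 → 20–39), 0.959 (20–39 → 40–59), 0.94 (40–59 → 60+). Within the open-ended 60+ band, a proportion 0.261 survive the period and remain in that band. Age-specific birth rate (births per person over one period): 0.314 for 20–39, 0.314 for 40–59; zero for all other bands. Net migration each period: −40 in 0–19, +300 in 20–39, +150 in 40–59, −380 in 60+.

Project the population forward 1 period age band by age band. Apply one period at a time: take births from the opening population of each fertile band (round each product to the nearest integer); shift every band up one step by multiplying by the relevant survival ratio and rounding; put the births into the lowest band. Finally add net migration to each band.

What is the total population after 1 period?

— Period 1 —
Births: 12200 × 0.314 = 3831 ; 16600 × 0.314 = 5212 ⇒ total 9043
20–39: 4900 × 0.98 = 4802
40–59: 12200 × 0.959 = 11700
60+: 16600 × 0.94 + 4600 × 0.261 = 15604 + 1201 = 16805
Net migration: 0–19 − 40 → 9003; 20–39 + 300 → 5102; 40–59 + 150 → 11850; 60+ − 380 → 16425
Giving 9003 / 5102 / 11850 / 16425.
Total after period 1: 9003 + 5102 + 11850 + 16425 = 42380

42380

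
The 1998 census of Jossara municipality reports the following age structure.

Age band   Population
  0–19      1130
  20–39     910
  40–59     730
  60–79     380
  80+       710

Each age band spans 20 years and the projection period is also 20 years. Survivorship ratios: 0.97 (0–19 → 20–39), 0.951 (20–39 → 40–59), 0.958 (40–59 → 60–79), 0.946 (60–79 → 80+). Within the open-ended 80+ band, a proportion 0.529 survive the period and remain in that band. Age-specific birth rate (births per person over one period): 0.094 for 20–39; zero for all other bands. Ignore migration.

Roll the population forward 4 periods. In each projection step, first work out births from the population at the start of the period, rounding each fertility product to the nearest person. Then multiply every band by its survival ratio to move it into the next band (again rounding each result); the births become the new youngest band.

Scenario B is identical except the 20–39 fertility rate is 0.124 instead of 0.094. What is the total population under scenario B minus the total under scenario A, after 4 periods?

69

[period 1]
Births: 910 * 0.094 = 86
20–39: 1130 * 0.97 = 1096
40–59: 910 * 0.951 = 865
60–79: 730 * 0.958 = 699
80+: 380 * 0.946 + 710 * 0.529 = 359 + 376 = 735
→ [86, 1096, 865, 699, 735]
[period 2]
Births: 1096 * 0.094 = 103
20–39: 86 * 0.97 = 83
40–59: 1096 * 0.951 = 1042
60–79: 865 * 0.958 = 829
80+: 699 * 0.946 + 735 * 0.529 = 661 + 389 = 1050
→ [103, 83, 1042, 829, 1050]
[period 3]
Births: 83 * 0.094 = 8
20–39: 103 * 0.97 = 100
40–59: 83 * 0.951 = 79
60–79: 1042 * 0.958 = 998
80+: 829 * 0.946 + 1050 * 0.529 = 784 + 555 = 1339
→ [8, 100, 79, 998, 1339]
[period 4]
Births: 100 * 0.094 = 9
20–39: 8 * 0.97 = 8
40–59: 100 * 0.951 = 95
60–79: 79 * 0.958 = 76
80+: 998 * 0.946 + 1339 * 0.529 = 944 + 708 = 1652
→ [9, 8, 95, 76, 1652]
Scenario A total after 4 periods: 1840
Scenario B projection —
[period 1]
Births: 910 * 0.124 = 113
20–39: 1130 * 0.97 = 1096
40–59: 910 * 0.951 = 865
60–79: 730 * 0.958 = 699
80+: 380 * 0.946 + 710 * 0.529 = 359 + 376 = 735
→ [113, 1096, 865, 699, 735]
[period 2]
Births: 1096 * 0.124 = 136
20–39: 113 * 0.97 = 110
40–59: 1096 * 0.951 = 1042
60–79: 865 * 0.958 = 829
80+: 699 * 0.946 + 735 * 0.529 = 661 + 389 = 1050
→ [136, 110, 1042, 829, 1050]
[period 3]
Births: 110 * 0.124 = 14
20–39: 136 * 0.97 = 132
40–59: 110 * 0.951 = 105
60–79: 1042 * 0.958 = 998
80+: 829 * 0.946 + 1050 * 0.529 = 784 + 555 = 1339
→ [14, 132, 105, 998, 1339]
[period 4]
Births: 132 * 0.124 = 16
20–39: 14 * 0.97 = 14
40–59: 132 * 0.951 = 126
60–79: 105 * 0.958 = 101
80+: 998 * 0.946 + 1339 * 0.529 = 944 + 708 = 1652
→ [16, 14, 126, 101, 1652]
Scenario B total after 4 periods: 1909
Difference B − A = 1909 − 1840 = 69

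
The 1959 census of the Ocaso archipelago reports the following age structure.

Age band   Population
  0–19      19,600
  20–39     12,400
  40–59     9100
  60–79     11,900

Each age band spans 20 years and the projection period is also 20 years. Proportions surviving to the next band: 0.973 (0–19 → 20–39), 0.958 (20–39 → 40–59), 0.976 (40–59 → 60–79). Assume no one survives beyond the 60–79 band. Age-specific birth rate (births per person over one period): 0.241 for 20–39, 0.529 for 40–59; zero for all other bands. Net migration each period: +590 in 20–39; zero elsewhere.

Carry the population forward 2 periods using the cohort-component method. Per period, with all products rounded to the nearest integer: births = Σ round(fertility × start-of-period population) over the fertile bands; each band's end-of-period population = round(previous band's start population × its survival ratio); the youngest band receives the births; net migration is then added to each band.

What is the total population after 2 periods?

[period 1]
Births: 12400 × 0.241 = 2988 ; 9100 × 0.529 = 4814 — total 7802
20–39: 19600 × 0.973 = 19071
40–59: 12400 × 0.958 = 11879
60–79: 9100 × 0.976 = 8882
Net migration: 20–39 + 590 → 19661
Population now: 0–19=7802, 20–39=19661, 40–59=11879, 60–79=8882
[period 2]
Births: 19661 × 0.241 = 4738 ; 11879 × 0.529 = 6284 — total 11022
20–39: 7802 × 0.973 = 7591
40–59: 19661 × 0.958 = 18835
60–79: 11879 × 0.976 = 11594
Net migration: 20–39 + 590 → 8181
Population now: 0–19=11022, 20–39=8181, 40–59=18835, 60–79=11594
Total after period 2: 11022 + 8181 + 18835 + 11594 = 49632

49632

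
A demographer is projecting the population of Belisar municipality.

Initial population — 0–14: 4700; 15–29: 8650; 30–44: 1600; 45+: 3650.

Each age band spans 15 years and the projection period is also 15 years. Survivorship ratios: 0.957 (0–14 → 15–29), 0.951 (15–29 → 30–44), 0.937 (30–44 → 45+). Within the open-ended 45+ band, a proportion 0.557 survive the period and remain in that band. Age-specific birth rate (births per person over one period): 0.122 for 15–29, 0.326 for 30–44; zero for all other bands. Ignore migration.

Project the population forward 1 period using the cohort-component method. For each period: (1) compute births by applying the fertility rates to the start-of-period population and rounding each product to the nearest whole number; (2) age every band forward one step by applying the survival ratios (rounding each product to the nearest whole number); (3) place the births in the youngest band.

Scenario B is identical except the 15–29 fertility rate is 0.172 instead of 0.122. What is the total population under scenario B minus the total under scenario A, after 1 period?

433

Numbering the bands 1..4 from youngest to oldest:
Period 1:
Births: 8650 × 0.122 = 1055 ; 1600 × 0.326 = 522 → 1577
Band 2: 4700 × 0.957 = 4498
Band 3: 8650 × 0.951 = 8226
Band 4: 1600 × 0.937 + 3650 × 0.557 = 1499 + 2033 = 3532
Population now: 0–14=1577, 15–29=4498, 30–44=8226, 45+=3532
Scenario A total after 1 period: 17833
Scenario B projection —
Period 1:
Births: 8650 × 0.172 = 1488 ; 1600 × 0.326 = 522 → 2010
Band 2: 4700 × 0.957 = 4498
Band 3: 8650 × 0.951 = 8226
Band 4: 1600 × 0.937 + 3650 × 0.557 = 1499 + 2033 = 3532
Population now: 0–14=2010, 15–29=4498, 30–44=8226, 45+=3532
Scenario B total after 1 period: 18266
Difference B − A = 18266 − 17833 = 433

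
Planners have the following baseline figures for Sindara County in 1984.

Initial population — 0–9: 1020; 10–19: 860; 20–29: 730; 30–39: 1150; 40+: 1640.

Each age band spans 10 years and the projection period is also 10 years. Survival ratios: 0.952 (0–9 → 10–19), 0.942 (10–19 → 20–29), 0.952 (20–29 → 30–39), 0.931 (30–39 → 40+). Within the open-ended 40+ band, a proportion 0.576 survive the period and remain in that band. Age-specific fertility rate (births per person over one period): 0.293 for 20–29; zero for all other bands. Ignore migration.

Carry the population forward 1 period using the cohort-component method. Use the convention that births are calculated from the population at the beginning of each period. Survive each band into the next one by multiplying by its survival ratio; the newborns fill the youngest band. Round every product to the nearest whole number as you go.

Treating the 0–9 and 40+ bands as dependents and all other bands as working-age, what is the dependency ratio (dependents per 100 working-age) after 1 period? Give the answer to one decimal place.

90.1

(Bands numbered youngest = 1 to oldest = 5.)
Period 1.
Births: 730 * 0.293 = 214
Band 2: 1020 * 0.952 = 971
Band 3: 860 * 0.942 = 810
Band 4: 730 * 0.952 = 695
Band 5: 1150 * 0.931 + 1640 * 0.576 = 1071 + 945 = 2016
End of period: [214, 971, 810, 695, 2016]
Dependents (band 0–9 + band 40+) = 214 + 2016 = 2230; working-age = 2476; ratio = 2230/2476 × 100 = 90.1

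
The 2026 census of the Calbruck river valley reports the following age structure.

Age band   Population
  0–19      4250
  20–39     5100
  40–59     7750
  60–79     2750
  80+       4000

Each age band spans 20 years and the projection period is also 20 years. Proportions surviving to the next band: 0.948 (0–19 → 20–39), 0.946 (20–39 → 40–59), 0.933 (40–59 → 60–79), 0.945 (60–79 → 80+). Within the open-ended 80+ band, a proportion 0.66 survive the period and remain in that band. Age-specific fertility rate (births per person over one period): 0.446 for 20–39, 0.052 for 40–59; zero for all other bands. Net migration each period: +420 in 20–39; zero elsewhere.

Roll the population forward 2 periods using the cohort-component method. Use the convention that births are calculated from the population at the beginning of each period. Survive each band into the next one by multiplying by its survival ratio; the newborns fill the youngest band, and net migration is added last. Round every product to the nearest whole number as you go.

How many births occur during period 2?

Call the bands 1 to 5, youngest first.
[period 1]
Births: 5100 * 0.446 = 2275, 7750 * 0.052 = 403 → 2678
Band 2: 4250 * 0.948 = 4029
Band 3: 5100 * 0.946 = 4825
Band 4: 7750 * 0.933 = 7231
Band 5: 2750 * 0.945 + 4000 * 0.66 = 2599 + 2640 = 5239
Net migration: Band 2 + 420 → 4449
Population now: 0–19=2678, 20–39=4449, 40–59=4825, 60–79=7231, 80+=5239
[period 2]
Births: 4449 * 0.446 = 1984, 4825 * 0.052 = 251 → 2235
Band 2: 2678 * 0.948 = 2539
Band 3: 4449 * 0.946 = 4209
Band 4: 4825 * 0.933 = 4502
Band 5: 7231 * 0.945 + 5239 * 0.66 = 6833 + 3458 = 10291
Net migration: Band 2 + 420 → 2959
Population now: 0–19=2235, 20–39=2959, 40–59=4209, 60–79=4502, 80+=10291

2235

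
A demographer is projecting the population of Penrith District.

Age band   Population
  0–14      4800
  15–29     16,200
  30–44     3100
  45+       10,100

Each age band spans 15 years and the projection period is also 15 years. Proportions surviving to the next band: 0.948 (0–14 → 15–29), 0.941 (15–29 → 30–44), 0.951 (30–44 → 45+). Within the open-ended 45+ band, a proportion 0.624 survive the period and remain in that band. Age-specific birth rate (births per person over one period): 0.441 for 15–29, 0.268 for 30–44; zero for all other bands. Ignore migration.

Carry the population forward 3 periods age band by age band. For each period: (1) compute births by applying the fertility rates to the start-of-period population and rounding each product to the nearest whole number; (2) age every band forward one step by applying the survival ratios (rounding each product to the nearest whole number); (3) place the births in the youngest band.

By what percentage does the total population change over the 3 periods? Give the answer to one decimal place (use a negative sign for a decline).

[period 1]
Births: 16200 × 0.441 = 7144  |  3100 × 0.268 = 831 → 7975
15–29: 4800 × 0.948 = 4550
30–44: 16200 × 0.941 = 15244
45+: 3100 × 0.951 + 10100 × 0.624 = 2948 + 6302 = 9250
Population now: 0–14=7975, 15–29=4550, 30–44=15244, 45+=9250
[period 2]
Births: 4550 × 0.441 = 2007  |  15244 × 0.268 = 4085 → 6092
15–29: 7975 × 0.948 = 7560
30–44: 4550 × 0.941 = 4282
45+: 15244 × 0.951 + 9250 × 0.624 = 14497 + 5772 = 20269
Population now: 0–14=6092, 15–29=7560, 30–44=4282, 45+=20269
[period 3]
Births: 7560 × 0.441 = 3334  |  4282 × 0.268 = 1148 → 4482
15–29: 6092 × 0.948 = 5775
30–44: 7560 × 0.941 = 7114
45+: 4282 × 0.951 + 20269 × 0.624 = 4072 + 12648 = 16720
Population now: 0–14=4482, 15–29=5775, 30–44=7114, 45+=16720
Total: 34200 → 34091; change = -109; percentage change = -0.3%

-0.3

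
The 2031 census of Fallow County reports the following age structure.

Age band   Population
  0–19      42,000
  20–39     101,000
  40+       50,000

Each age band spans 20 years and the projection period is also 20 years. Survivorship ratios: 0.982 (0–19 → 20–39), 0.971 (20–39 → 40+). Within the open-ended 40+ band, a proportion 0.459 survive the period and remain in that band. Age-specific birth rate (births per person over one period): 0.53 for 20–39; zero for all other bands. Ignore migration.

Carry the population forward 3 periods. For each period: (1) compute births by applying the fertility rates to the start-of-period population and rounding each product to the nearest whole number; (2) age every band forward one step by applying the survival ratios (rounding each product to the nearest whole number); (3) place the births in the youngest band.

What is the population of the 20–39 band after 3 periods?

21466

Numbering the groups 1..3 from youngest to oldest:
— Period 1 —
Births: 101000 × 0.53 = 53530
Group 2: 42000 × 0.982 = 41244
Group 3: 101000 × 0.971 + 50000 × 0.459 = 98071 + 22950 = 121021
→ [53530, 41244, 121021]
— Period 2 —
Births: 41244 × 0.53 = 21859
Group 2: 53530 × 0.982 = 52566
Group 3: 41244 × 0.971 + 121021 × 0.459 = 40048 + 55549 = 95597
→ [21859, 52566, 95597]
— Period 3 —
Births: 52566 × 0.53 = 27860
Group 2: 21859 × 0.982 = 21466
Group 3: 52566 × 0.971 + 95597 × 0.459 = 51042 + 43879 = 94921
→ [27860, 21466, 94921]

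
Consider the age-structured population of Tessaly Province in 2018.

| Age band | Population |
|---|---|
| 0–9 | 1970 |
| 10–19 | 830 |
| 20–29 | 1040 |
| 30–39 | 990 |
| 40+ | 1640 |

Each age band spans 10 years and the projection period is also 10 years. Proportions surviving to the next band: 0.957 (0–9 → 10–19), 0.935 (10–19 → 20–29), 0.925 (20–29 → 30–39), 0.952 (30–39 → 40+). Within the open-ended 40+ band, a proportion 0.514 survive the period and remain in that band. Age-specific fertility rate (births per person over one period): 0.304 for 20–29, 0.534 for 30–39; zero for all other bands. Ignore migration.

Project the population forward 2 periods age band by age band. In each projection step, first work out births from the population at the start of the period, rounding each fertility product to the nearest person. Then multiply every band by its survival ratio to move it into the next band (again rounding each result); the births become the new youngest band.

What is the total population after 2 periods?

5872

Let group 1 be 0–9 through group 5 = 40+.
Period 1.
Births: 1040 × 0.304 = 316, 990 × 0.534 = 529 — total 845
Group 2: 1970 × 0.957 = 1885
Group 3: 830 × 0.935 = 776
Group 4: 1040 × 0.925 = 962
Group 5: 990 × 0.952 + 1640 × 0.514 = 942 + 843 = 1785
→ [845, 1885, 776, 962, 1785]
Period 2.
Births: 776 × 0.304 = 236, 962 × 0.534 = 514 — total 750
Group 2: 845 × 0.957 = 809
Group 3: 1885 × 0.935 = 1762
Group 4: 776 × 0.925 = 718
Group 5: 962 × 0.952 + 1785 × 0.514 = 916 + 917 = 1833
→ [750, 809, 1762, 718, 1833]
Total after period 2: 750 + 809 + 1762 + 718 + 1833 = 5872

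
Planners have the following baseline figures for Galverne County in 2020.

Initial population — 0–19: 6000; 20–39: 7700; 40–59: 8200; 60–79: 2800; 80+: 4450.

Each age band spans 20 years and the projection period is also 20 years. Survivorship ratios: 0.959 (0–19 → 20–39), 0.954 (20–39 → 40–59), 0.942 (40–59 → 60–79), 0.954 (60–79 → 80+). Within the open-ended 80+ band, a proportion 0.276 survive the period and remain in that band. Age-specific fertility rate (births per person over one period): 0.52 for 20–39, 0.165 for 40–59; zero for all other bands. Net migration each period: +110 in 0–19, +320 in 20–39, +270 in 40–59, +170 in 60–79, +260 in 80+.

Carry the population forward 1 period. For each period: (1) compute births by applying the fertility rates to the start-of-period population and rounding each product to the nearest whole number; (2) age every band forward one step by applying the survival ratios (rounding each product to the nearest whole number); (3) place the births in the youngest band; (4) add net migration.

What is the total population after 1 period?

31210

Call the groups 1 to 5, youngest first.
After projecting period 1:
Births: 7700 × 0.52 = 4004, 8200 × 0.165 = 1353 → 5357
Group 2: 6000 × 0.959 = 5754
Group 3: 7700 × 0.954 = 7346
Group 4: 8200 × 0.942 = 7724
Group 5: 2800 × 0.954 + 4450 × 0.276 = 2671 + 1228 = 3899
Net migration: Group 1 + 110 → 5467; Group 2 + 320 → 6074; Group 3 + 270 → 7616; Group 4 + 170 → 7894; Group 5 + 260 → 4159
Giving 5467 / 6074 / 7616 / 7894 / 4159.
Total after period 1: 5467 + 6074 + 7616 + 7894 + 4159 = 31210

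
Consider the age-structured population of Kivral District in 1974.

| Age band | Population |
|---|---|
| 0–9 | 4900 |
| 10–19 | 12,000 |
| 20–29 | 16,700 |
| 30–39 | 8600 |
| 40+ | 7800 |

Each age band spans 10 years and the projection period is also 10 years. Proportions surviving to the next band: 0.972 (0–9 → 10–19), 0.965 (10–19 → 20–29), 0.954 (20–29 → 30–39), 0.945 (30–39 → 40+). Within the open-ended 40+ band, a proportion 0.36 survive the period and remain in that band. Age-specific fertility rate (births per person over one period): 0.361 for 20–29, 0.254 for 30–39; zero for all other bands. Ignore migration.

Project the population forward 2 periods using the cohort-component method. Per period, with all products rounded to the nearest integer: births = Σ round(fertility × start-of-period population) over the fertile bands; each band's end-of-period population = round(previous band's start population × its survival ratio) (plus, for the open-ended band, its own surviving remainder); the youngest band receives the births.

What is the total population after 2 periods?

Call the bands 1 to 5, youngest first.
— Period 1 —
Births: 16700 * 0.361 = 6029 ; 8600 * 0.254 = 2184 — total 8213
Band 2: 4900 * 0.972 = 4763
Band 3: 12000 * 0.965 = 11580
Band 4: 16700 * 0.954 = 15932
Band 5: 8600 * 0.945 + 7800 * 0.36 = 8127 + 2808 = 10935
Giving 8213 / 4763 / 11580 / 15932 / 10935.
— Period 2 —
Births: 11580 * 0.361 = 4180 ; 15932 * 0.254 = 4047 — total 8227
Band 2: 8213 * 0.972 = 7983
Band 3: 4763 * 0.965 = 4596
Band 4: 11580 * 0.954 = 11047
Band 5: 15932 * 0.945 + 10935 * 0.36 = 15056 + 3937 = 18993
Giving 8227 / 7983 / 4596 / 11047 / 18993.
Total after period 2: 8227 + 7983 + 4596 + 11047 + 18993 = 50846

50846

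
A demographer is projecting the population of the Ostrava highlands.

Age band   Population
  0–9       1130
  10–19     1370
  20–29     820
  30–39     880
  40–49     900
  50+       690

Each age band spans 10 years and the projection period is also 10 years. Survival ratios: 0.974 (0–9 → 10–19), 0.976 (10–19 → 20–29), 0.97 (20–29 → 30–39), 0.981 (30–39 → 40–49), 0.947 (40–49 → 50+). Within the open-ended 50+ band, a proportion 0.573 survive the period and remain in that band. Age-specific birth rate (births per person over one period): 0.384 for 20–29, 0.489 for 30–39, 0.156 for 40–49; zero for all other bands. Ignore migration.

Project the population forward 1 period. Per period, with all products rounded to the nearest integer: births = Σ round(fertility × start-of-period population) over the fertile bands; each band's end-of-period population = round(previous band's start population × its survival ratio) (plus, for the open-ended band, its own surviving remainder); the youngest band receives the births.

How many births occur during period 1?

Numbering the groups 1..6 from youngest to oldest:
— Period 1 —
Births: 820 × 0.384 = 315  |  880 × 0.489 = 430  |  900 × 0.156 = 140 → total 885
Group 2: 1130 × 0.974 = 1101
Group 3: 1370 × 0.976 = 1337
Group 4: 820 × 0.97 = 795
Group 5: 880 × 0.981 = 863
Group 6: 900 × 0.947 + 690 × 0.573 = 852 + 395 = 1247
Giving 885 / 1101 / 1337 / 795 / 863 / 1247.

885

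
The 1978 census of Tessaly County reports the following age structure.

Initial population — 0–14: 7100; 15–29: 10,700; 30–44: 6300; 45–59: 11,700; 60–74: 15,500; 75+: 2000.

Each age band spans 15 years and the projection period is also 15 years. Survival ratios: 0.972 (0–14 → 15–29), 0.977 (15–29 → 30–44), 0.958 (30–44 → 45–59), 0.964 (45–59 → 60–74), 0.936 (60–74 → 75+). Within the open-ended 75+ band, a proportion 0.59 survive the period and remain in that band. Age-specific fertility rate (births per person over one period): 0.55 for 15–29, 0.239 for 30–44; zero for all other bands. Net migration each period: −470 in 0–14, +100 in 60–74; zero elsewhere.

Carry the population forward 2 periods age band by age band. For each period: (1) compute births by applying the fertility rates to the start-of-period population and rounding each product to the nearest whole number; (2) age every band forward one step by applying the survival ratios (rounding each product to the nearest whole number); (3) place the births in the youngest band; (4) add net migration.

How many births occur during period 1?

[period 1]
Births: 10700 * 0.55 = 5885 ; 6300 * 0.239 = 1506 → total 7391
15–29: 7100 * 0.972 = 6901
30–44: 10700 * 0.977 = 10454
45–59: 6300 * 0.958 = 6035
60–74: 11700 * 0.964 = 11279
75+: 15500 * 0.936 + 2000 * 0.59 = 14508 + 1180 = 15688
Net migration: 0–14 − 470 → 6921; 60–74 + 100 → 11379
→ [6921, 6901, 10454, 6035, 11379, 15688]

7391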